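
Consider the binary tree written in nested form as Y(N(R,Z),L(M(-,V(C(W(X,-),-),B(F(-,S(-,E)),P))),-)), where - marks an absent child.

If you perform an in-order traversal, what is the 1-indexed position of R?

In-order visits the left subtree, then the node, then the right subtree.
At Y: go left to N.
  At N: go left to R.
    R is a leaf — visit R.
  Visit N.
  At N: go right to Z.
    Z is a leaf — visit Z.
Visit Y.
At Y: go right to L.
  At L: go left to M.
    At M: no left child.
    Visit M.
    At M: go right to V.
      At V: go left to C.
        At C: go left to W.
          At W: go left to X.
            X is a leaf — visit X.
          Visit W.
          At W: no right child.
        Visit C.
        At C: no right child.
      Visit V.
      At V: go right to B.
        At B: go left to F.
          At F: no left child.
          Visit F.
          At F: go right to S.
            At S: no left child.
            Visit S.
            At S: go right to E.
              E is a leaf — visit E.
        Visit B.
        At B: go right to P.
          P is a leaf — visit P.
  Visit L.
  At L: no right child.
Full in-order sequence: R, N, Z, Y, M, X, W, C, V, F, S, E, B, P, L.

1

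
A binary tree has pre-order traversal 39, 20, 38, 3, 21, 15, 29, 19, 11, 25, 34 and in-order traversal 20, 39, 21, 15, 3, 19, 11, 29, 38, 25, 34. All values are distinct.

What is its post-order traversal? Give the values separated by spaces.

The first element of pre-order is the root; it splits in-order into left and right subtrees.
Root 39: left subtree has 1 node {20}, right has 9 {21, 15, 3, 19, 11, 29, 38, 25, 34}.
  Root 38: left subtree has 6 nodes {21, 15, 3, 19, 11, 29}, right has 2 {25, 34}.
    Root 3: left subtree has 2 nodes {21, 15}, right has 3 {19, 11, 29}.
      Root 21: left subtree has 0 nodes { }, right has 1 {15}.
      Root 29: left subtree has 2 nodes {19, 11}, right has 0 { }.
        Root 19: left subtree has 0 nodes { }, right has 1 {11}.
    Root 25: left subtree has 0 nodes { }, right has 1 {34}.

20 15 21 11 19 29 3 34 25 38 39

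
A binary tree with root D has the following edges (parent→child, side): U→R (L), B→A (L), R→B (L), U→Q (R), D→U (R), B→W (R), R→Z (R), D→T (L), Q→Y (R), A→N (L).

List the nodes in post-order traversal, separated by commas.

Post-order visits the left subtree, then the right subtree, then the node.
At D: go left to T.
  T is a leaf — visit T.
At D: go right to U.
  At U: go left to R.
    At R: go left to B.
      At B: go left to A.
        At A: go left to N.
          N is a leaf — visit N.
        At A: no right child.
        Visit A.
      At B: go right to W.
        W is a leaf — visit W.
      Visit B.
    At R: go right to Z.
      Z is a leaf — visit Z.
    Visit R.
  At U: go right to Q.
    At Q: no left child.
    At Q: go right to Y.
      Y is a leaf — visit Y.
    Visit Q.
  Visit U.
Visit D.

T, N, A, W, B, Z, R, Y, Q, U, D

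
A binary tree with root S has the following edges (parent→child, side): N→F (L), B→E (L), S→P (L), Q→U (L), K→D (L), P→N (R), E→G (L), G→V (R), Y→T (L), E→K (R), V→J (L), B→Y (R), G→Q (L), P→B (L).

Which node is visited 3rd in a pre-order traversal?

Pre-order visits the node, then its left subtree, then its right subtree.
Visit S.
At S: go left to P.
  Visit P.
  At P: go left to B.
    Visit B.
    At B: go left to E.
      Visit E.
      At E: go left to G.
        Visit G.
        At G: go left to Q.
          Visit Q.
          At Q: go left to U.
            U is a leaf — visit U.
          At Q: no right child.
        At G: go right to V.
          Visit V.
          At V: go left to J.
            J is a leaf — visit J.
          At V: no right child.
      At E: go right to K.
        Visit K.
        At K: go left to D.
          D is a leaf — visit D.
        At K: no right child.
    At B: go right to Y.
      Visit Y.
      At Y: go left to T.
        T is a leaf — visit T.
      At Y: no right child.
  At P: go right to N.
    Visit N.
    At N: go left to F.
      F is a leaf — visit F.
    At N: no right child.
At S: no right child.
Full pre-order sequence: S, P, B, E, G, Q, U, V, J, K, D, Y, T, N, F.

B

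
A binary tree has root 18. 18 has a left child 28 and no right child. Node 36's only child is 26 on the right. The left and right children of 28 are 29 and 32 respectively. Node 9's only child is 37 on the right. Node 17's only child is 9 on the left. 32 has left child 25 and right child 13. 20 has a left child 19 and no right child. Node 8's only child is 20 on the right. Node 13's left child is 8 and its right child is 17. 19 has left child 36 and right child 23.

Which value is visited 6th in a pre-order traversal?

Pre-order visits the node, then its left subtree, then its right subtree.
Visit 18.
At 18: go left to 28.
  Visit 28.
  At 28: go left to 29.
    29 is a leaf — visit 29.
  At 28: go right to 32.
    Visit 32.
    At 32: go left to 25.
      25 is a leaf — visit 25.
    At 32: go right to 13.
      Visit 13.
      At 13: go left to 8.
        Visit 8.
        At 8: no left child.
        At 8: go right to 20.
          Visit 20.
          At 20: go left to 19.
            Visit 19.
            At 19: go left to 36.
              Visit 36.
              At 36: no left child.
              At 36: go right to 26.
                26 is a leaf — visit 26.
            At 19: go right to 23.
              23 is a leaf — visit 23.
          At 20: no right child.
      At 13: go right to 17.
        Visit 17.
        At 17: go left to 9.
          Visit 9.
          At 9: no left child.
          At 9: go right to 37.
            37 is a leaf — visit 37.
        At 17: no right child.
At 18: no right child.
Full pre-order sequence: 18, 28, 29, 32, 25, 13, 8, 20, 19, 36, 26, 23, 17, 9, 37.

13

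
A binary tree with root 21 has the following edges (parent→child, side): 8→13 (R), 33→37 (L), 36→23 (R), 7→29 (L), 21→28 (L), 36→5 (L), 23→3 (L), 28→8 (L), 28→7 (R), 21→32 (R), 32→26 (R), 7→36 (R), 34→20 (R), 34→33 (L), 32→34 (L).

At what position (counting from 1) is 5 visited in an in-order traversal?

6

In-order visits the left subtree, then the node, then the right subtree.
At 21: go left to 28.
  At 28: go left to 8.
    At 8: no left child.
    Visit 8.
    At 8: go right to 13.
      13 is a leaf — visit 13.
  Visit 28.
  At 28: go right to 7.
    At 7: go left to 29.
      29 is a leaf — visit 29.
    Visit 7.
    At 7: go right to 36.
      At 36: go left to 5.
        5 is a leaf — visit 5.
      Visit 36.
      At 36: go right to 23.
        At 23: go left to 3.
          3 is a leaf — visit 3.
        Visit 23.
        At 23: no right child.
Visit 21.
At 21: go right to 32.
  At 32: go left to 34.
    At 34: go left to 33.
      At 33: go left to 37.
        37 is a leaf — visit 37.
      Visit 33.
      At 33: no right child.
    Visit 34.
    At 34: go right to 20.
      20 is a leaf — visit 20.
  Visit 32.
  At 32: go right to 26.
    26 is a leaf — visit 26.
Full in-order sequence: 8, 13, 28, 29, 7, 5, 36, 3, 23, 21, 37, 33, 34, 20, 32, 26.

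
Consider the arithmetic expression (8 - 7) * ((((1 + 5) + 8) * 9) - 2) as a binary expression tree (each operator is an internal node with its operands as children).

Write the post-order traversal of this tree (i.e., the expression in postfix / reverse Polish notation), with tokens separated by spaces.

Post-order on an expression tree gives postfix notation: for each operator, emit left operand, right operand, then the operator.

8 7 - 1 5 + 8 + 9 * 2 - *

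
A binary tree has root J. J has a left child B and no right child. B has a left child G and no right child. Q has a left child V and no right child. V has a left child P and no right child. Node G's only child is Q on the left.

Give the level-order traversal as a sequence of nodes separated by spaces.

Level-order visits nodes level by level from the root, left to right within each level.
Level 0: J
Level 1: B
Level 2: G
Level 3: Q
Level 4: V
Level 5: P

J B G Q V P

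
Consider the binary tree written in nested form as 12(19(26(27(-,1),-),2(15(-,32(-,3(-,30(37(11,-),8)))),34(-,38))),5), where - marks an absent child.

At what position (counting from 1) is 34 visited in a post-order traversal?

Post-order visits the left subtree, then the right subtree, then the node.
At 12: go left to 19.
  At 19: go left to 26.
    At 26: go left to 27.
      At 27: no left child.
      At 27: go right to 1.
        1 is a leaf — visit 1.
      Visit 27.
    At 26: no right child.
    Visit 26.
  At 19: go right to 2.
    At 2: go left to 15.
      At 15: no left child.
      At 15: go right to 32.
        At 32: no left child.
        At 32: go right to 3.
          At 3: no left child.
          At 3: go right to 30.
            At 30: go left to 37.
              At 37: go left to 11.
                11 is a leaf — visit 11.
              At 37: no right child.
              Visit 37.
            At 30: go right to 8.
              8 is a leaf — visit 8.
            Visit 30.
          Visit 3.
        Visit 32.
      Visit 15.
    At 2: go right to 34.
      At 34: no left child.
      At 34: go right to 38.
        38 is a leaf — visit 38.
      Visit 34.
    Visit 2.
  Visit 19.
At 12: go right to 5.
  5 is a leaf — visit 5.
Visit 12.
Full post-order sequence: 1, 27, 26, 11, 37, 8, 30, 3, 32, 15, 38, 34, 2, 19, 5, 12.

12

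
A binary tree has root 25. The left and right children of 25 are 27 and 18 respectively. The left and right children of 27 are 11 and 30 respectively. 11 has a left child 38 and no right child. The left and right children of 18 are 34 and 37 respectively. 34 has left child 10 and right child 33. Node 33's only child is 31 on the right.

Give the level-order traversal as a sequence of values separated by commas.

Level-order visits nodes level by level from the root, left to right within each level.
Level 0: 25
Level 1: 27, 18
Level 2: 11, 30, 34, 37
Level 3: 38, 10, 33
Level 4: 31

25, 27, 18, 11, 30, 34, 37, 38, 10, 33, 31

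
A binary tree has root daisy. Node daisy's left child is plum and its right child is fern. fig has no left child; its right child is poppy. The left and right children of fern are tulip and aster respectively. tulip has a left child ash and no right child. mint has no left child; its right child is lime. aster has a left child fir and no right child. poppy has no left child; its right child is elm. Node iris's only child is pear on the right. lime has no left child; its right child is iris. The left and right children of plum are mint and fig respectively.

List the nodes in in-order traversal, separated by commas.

mint, lime, iris, pear, plum, fig, poppy, elm, daisy, ash, tulip, fern, fir, aster

In-order visits the left subtree, then the node, then the right subtree.
At daisy: go left to plum.
  At plum: go left to mint.
    At mint: no left child.
    Visit mint.
    At mint: go right to lime.
      At lime: no left child.
      Visit lime.
      At lime: go right to iris.
        At iris: no left child.
        Visit iris.
        At iris: go right to pear.
          pear is a leaf — visit pear.
  Visit plum.
  At plum: go right to fig.
    At fig: no left child.
    Visit fig.
    At fig: go right to poppy.
      At poppy: no left child.
      Visit poppy.
      At poppy: go right to elm.
        elm is a leaf — visit elm.
Visit daisy.
At daisy: go right to fern.
  At fern: go left to tulip.
    At tulip: go left to ash.
      ash is a leaf — visit ash.
    Visit tulip.
    At tulip: no right child.
  Visit fern.
  At fern: go right to aster.
    At aster: go left to fir.
      fir is a leaf — visit fir.
    Visit aster.
    At aster: no right child.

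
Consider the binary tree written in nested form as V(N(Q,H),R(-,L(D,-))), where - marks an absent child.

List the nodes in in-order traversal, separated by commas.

In-order visits the left subtree, then the node, then the right subtree.
At V: go left to N.
  At N: go left to Q.
    Q is a leaf — visit Q.
  Visit N.
  At N: go right to H.
    H is a leaf — visit H.
Visit V.
At V: go right to R.
  At R: no left child.
  Visit R.
  At R: go right to L.
    At L: go left to D.
      D is a leaf — visit D.
    Visit L.
    At L: no right child.

Q, N, H, V, R, D, L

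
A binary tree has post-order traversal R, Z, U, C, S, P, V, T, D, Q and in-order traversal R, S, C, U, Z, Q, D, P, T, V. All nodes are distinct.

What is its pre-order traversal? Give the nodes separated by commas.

Q, S, R, C, U, Z, D, T, P, V

The last element of post-order is the root; it splits in-order into left and right subtrees.
Root Q: left subtree has 5 nodes {R, S, C, U, Z}, right has 4 {D, P, T, V}.
  Root S: left subtree has 1 node {R}, right has 3 {C, U, Z}.
    Root C: left subtree has 0 nodes { }, right has 2 {U, Z}.
      Root U: left subtree has 0 nodes { }, right has 1 {Z}.
  Root D: left subtree has 0 nodes { }, right has 3 {P, T, V}.
    Root T: left subtree has 1 node {P}, right has 1 {V}.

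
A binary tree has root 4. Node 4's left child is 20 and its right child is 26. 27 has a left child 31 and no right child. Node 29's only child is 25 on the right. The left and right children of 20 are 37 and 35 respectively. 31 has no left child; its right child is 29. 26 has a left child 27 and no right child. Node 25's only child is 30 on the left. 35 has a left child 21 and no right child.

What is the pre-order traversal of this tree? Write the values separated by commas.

Pre-order visits the node, then its left subtree, then its right subtree.
Visit 4.
At 4: go left to 20.
  Visit 20.
  At 20: go left to 37.
    37 is a leaf — visit 37.
  At 20: go right to 35.
    Visit 35.
    At 35: go left to 21.
      21 is a leaf — visit 21.
    At 35: no right child.
At 4: go right to 26.
  Visit 26.
  At 26: go left to 27.
    Visit 27.
    At 27: go left to 31.
      Visit 31.
      At 31: no left child.
      At 31: go right to 29.
        Visit 29.
        At 29: no left child.
        At 29: go right to 25.
          Visit 25.
          At 25: go left to 30.
            30 is a leaf — visit 30.
          At 25: no right child.
    At 27: no right child.
  At 26: no right child.

4, 20, 37, 35, 21, 26, 27, 31, 29, 25, 30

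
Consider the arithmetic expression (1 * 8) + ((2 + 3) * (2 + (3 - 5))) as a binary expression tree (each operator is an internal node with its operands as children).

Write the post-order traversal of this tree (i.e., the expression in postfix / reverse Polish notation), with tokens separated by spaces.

Post-order on an expression tree gives postfix notation: for each operator, emit left operand, right operand, then the operator.

1 8 * 2 3 + 2 3 5 - + * +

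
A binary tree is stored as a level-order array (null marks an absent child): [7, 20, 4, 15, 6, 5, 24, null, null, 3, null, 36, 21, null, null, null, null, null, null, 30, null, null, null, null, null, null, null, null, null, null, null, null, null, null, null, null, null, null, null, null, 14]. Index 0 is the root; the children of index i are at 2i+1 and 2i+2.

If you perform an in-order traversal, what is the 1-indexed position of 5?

9

In-order visits the left subtree, then the node, then the right subtree.
At 7: go left to 20.
  At 20: go left to 15.
    15 is a leaf — visit 15.
  Visit 20.
  At 20: go right to 6.
    At 6: go left to 3.
      At 3: go left to 30.
        At 30: no left child.
        Visit 30.
        At 30: go right to 14.
          14 is a leaf — visit 14.
      Visit 3.
      At 3: no right child.
    Visit 6.
    At 6: no right child.
Visit 7.
At 7: go right to 4.
  At 4: go left to 5.
    At 5: go left to 36.
      36 is a leaf — visit 36.
    Visit 5.
    At 5: go right to 21.
      21 is a leaf — visit 21.
  Visit 4.
  At 4: go right to 24.
    24 is a leaf — visit 24.
Full in-order sequence: 15, 20, 30, 14, 3, 6, 7, 36, 5, 21, 4, 24.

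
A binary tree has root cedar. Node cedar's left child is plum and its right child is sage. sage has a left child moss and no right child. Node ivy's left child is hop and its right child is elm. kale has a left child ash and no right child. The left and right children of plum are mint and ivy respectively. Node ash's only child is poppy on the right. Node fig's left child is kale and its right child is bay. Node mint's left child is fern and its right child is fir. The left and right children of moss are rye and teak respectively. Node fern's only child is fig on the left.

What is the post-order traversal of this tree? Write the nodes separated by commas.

Post-order visits the left subtree, then the right subtree, then the node.
At cedar: go left to plum.
  At plum: go left to mint.
    At mint: go left to fern.
      At fern: go left to fig.
        At fig: go left to kale.
          At kale: go left to ash.
            At ash: no left child.
            At ash: go right to poppy.
              poppy is a leaf — visit poppy.
            Visit ash.
          At kale: no right child.
          Visit kale.
        At fig: go right to bay.
          bay is a leaf — visit bay.
        Visit fig.
      At fern: no right child.
      Visit fern.
    At mint: go right to fir.
      fir is a leaf — visit fir.
    Visit mint.
  At plum: go right to ivy.
    At ivy: go left to hop.
      hop is a leaf — visit hop.
    At ivy: go right to elm.
      elm is a leaf — visit elm.
    Visit ivy.
  Visit plum.
At cedar: go right to sage.
  At sage: go left to moss.
    At moss: go left to rye.
      rye is a leaf — visit rye.
    At moss: go right to teak.
      teak is a leaf — visit teak.
    Visit moss.
  At sage: no right child.
  Visit sage.
Visit cedar.

poppy, ash, kale, bay, fig, fern, fir, mint, hop, elm, ivy, plum, rye, teak, moss, sage, cedar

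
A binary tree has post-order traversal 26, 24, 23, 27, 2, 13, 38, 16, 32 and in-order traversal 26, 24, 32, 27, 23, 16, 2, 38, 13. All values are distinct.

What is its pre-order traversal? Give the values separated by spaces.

32 24 26 16 27 23 38 2 13

The last element of post-order is the root; it splits in-order into left and right subtrees.
Root 32: left subtree has 2 nodes {26, 24}, right has 6 {27, 23, 16, 2, 38, 13}.
  Root 24: left subtree has 1 node {26}, right has 0 { }.
  Root 16: left subtree has 2 nodes {27, 23}, right has 3 {2, 38, 13}.
    Root 27: left subtree has 0 nodes { }, right has 1 {23}.
    Root 38: left subtree has 1 node {2}, right has 1 {13}.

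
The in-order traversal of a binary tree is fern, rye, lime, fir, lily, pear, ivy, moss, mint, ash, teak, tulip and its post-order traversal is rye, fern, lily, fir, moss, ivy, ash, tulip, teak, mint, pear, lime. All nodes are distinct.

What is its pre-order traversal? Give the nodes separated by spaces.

lime fern rye pear fir lily mint ivy moss teak ash tulip

The last element of post-order is the root; it splits in-order into left and right subtrees.
Root lime: left subtree has 2 nodes {fern, rye}, right has 9 {fir, lily, pear, ivy, moss, mint, ash, teak, tulip}.
  Root fern: left subtree has 0 nodes { }, right has 1 {rye}.
  Root pear: left subtree has 2 nodes {fir, lily}, right has 6 {ivy, moss, mint, ash, teak, tulip}.
    Root fir: left subtree has 0 nodes { }, right has 1 {lily}.
    Root mint: left subtree has 2 nodes {ivy, moss}, right has 3 {ash, teak, tulip}.
      Root ivy: left subtree has 0 nodes { }, right has 1 {moss}.
      Root teak: left subtree has 1 node {ash}, right has 1 {tulip}.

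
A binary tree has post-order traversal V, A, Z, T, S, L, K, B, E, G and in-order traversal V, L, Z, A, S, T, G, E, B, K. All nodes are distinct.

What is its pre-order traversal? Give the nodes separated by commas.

G, L, V, S, Z, A, T, E, B, K

The last element of post-order is the root; it splits in-order into left and right subtrees.
Root G: left subtree has 6 nodes {V, L, Z, A, S, T}, right has 3 {E, B, K}.
  Root L: left subtree has 1 node {V}, right has 4 {Z, A, S, T}.
    Root S: left subtree has 2 nodes {Z, A}, right has 1 {T}.
      Root Z: left subtree has 0 nodes { }, right has 1 {A}.
  Root E: left subtree has 0 nodes { }, right has 2 {B, K}.
    Root B: left subtree has 0 nodes { }, right has 1 {K}.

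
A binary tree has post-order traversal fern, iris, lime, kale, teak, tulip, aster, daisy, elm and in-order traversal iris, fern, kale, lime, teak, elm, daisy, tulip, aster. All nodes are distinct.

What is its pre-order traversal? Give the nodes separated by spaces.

elm teak kale iris fern lime daisy aster tulip

The last element of post-order is the root; it splits in-order into left and right subtrees.
Root elm: left subtree has 5 nodes {iris, fern, kale, lime, teak}, right has 3 {daisy, tulip, aster}.
  Root teak: left subtree has 4 nodes {iris, fern, kale, lime}, right has 0 { }.
    Root kale: left subtree has 2 nodes {iris, fern}, right has 1 {lime}.
      Root iris: left subtree has 0 nodes { }, right has 1 {fern}.
  Root daisy: left subtree has 0 nodes { }, right has 2 {tulip, aster}.
    Root aster: left subtree has 1 node {tulip}, right has 0 { }.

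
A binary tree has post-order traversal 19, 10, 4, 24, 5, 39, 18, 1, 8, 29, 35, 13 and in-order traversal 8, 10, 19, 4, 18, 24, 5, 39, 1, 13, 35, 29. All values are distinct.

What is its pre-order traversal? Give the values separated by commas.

The last element of post-order is the root; it splits in-order into left and right subtrees.
Root 13: left subtree has 9 nodes {8, 10, 19, 4, 18, 24, 5, 39, 1}, right has 2 {35, 29}.
  Root 8: left subtree has 0 nodes { }, right has 8 {10, 19, 4, 18, 24, 5, 39, 1}.
    Root 1: left subtree has 7 nodes {10, 19, 4, 18, 24, 5, 39}, right has 0 { }.
      Root 18: left subtree has 3 nodes {10, 19, 4}, right has 3 {24, 5, 39}.
        Root 4: left subtree has 2 nodes {10, 19}, right has 0 { }.
          Root 10: left subtree has 0 nodes { }, right has 1 {19}.
        Root 39: left subtree has 2 nodes {24, 5}, right has 0 { }.
          Root 5: left subtree has 1 node {24}, right has 0 { }.
  Root 35: left subtree has 0 nodes { }, right has 1 {29}.

13, 8, 1, 18, 4, 10, 19, 39, 5, 24, 35, 29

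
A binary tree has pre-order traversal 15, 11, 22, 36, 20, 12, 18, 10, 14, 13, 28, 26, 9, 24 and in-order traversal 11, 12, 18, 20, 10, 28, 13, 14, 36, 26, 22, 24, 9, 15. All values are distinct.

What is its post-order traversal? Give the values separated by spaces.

The first element of pre-order is the root; it splits in-order into left and right subtrees.
Root 15: left subtree has 13 nodes {11, 12, 18, 20, 10, 28, 13, 14, 36, 26, 22, 24, 9}, right has 0 { }.
  Root 11: left subtree has 0 nodes { }, right has 12 {12, 18, 20, 10, 28, 13, 14, 36, 26, 22, 24, 9}.
    Root 22: left subtree has 9 nodes {12, 18, 20, 10, 28, 13, 14, 36, 26}, right has 2 {24, 9}.
      Root 36: left subtree has 7 nodes {12, 18, 20, 10, 28, 13, 14}, right has 1 {26}.
        Root 20: left subtree has 2 nodes {12, 18}, right has 4 {10, 28, 13, 14}.
          Root 12: left subtree has 0 nodes { }, right has 1 {18}.
          Root 10: left subtree has 0 nodes { }, right has 3 {28, 13, 14}.
            Root 14: left subtree has 2 nodes {28, 13}, right has 0 { }.
              Root 13: left subtree has 1 node {28}, right has 0 { }.
      Root 9: left subtree has 1 node {24}, right has 0 { }.

18 12 28 13 14 10 20 26 36 24 9 22 11 15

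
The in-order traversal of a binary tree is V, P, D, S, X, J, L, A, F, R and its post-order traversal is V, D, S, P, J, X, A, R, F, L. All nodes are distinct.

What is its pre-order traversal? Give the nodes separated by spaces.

The last element of post-order is the root; it splits in-order into left and right subtrees.
Root L: left subtree has 6 nodes {V, P, D, S, X, J}, right has 3 {A, F, R}.
  Root X: left subtree has 4 nodes {V, P, D, S}, right has 1 {J}.
    Root P: left subtree has 1 node {V}, right has 2 {D, S}.
      Root S: left subtree has 1 node {D}, right has 0 { }.
  Root F: left subtree has 1 node {A}, right has 1 {R}.

L X P V S D J F A R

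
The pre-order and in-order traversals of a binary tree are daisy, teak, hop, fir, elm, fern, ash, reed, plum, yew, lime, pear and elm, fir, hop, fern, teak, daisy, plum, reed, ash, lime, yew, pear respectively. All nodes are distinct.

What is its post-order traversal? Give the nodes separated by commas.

elm, fir, fern, hop, teak, plum, reed, lime, pear, yew, ash, daisy

The first element of pre-order is the root; it splits in-order into left and right subtrees.
Root daisy: left subtree has 5 nodes {elm, fir, hop, fern, teak}, right has 6 {plum, reed, ash, lime, yew, pear}.
  Root teak: left subtree has 4 nodes {elm, fir, hop, fern}, right has 0 { }.
    Root hop: left subtree has 2 nodes {elm, fir}, right has 1 {fern}.
      Root fir: left subtree has 1 node {elm}, right has 0 { }.
  Root ash: left subtree has 2 nodes {plum, reed}, right has 3 {lime, yew, pear}.
    Root reed: left subtree has 1 node {plum}, right has 0 { }.
    Root yew: left subtree has 1 node {lime}, right has 1 {pear}.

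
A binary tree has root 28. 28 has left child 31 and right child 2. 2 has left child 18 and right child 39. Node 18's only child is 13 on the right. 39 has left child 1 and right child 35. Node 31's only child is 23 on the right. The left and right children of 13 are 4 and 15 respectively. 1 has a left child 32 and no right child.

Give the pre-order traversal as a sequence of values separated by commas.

28, 31, 23, 2, 18, 13, 4, 15, 39, 1, 32, 35

Pre-order visits the node, then its left subtree, then its right subtree.
Visit 28.
At 28: go left to 31.
  Visit 31.
  At 31: no left child.
  At 31: go right to 23.
    23 is a leaf — visit 23.
At 28: go right to 2.
  Visit 2.
  At 2: go left to 18.
    Visit 18.
    At 18: no left child.
    At 18: go right to 13.
      Visit 13.
      At 13: go left to 4.
        4 is a leaf — visit 4.
      At 13: go right to 15.
        15 is a leaf — visit 15.
  At 2: go right to 39.
    Visit 39.
    At 39: go left to 1.
      Visit 1.
      At 1: go left to 32.
        32 is a leaf — visit 32.
      At 1: no right child.
    At 39: go right to 35.
      35 is a leaf — visit 35.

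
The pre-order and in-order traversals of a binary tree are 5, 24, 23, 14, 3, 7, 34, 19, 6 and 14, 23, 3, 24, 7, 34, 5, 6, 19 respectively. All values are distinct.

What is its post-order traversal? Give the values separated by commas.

The first element of pre-order is the root; it splits in-order into left and right subtrees.
Root 5: left subtree has 6 nodes {14, 23, 3, 24, 7, 34}, right has 2 {6, 19}.
  Root 24: left subtree has 3 nodes {14, 23, 3}, right has 2 {7, 34}.
    Root 23: left subtree has 1 node {14}, right has 1 {3}.
    Root 7: left subtree has 0 nodes { }, right has 1 {34}.
  Root 19: left subtree has 1 node {6}, right has 0 { }.

14, 3, 23, 34, 7, 24, 6, 19, 5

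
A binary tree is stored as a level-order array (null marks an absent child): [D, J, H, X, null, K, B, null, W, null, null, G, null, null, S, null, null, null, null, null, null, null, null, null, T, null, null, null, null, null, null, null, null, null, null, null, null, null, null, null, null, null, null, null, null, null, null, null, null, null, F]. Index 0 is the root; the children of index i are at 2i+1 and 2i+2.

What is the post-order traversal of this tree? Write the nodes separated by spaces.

Post-order visits the left subtree, then the right subtree, then the node.
At D: go left to J.
  At J: go left to X.
    At X: no left child.
    At X: go right to W.
      W is a leaf — visit W.
    Visit X.
  At J: no right child.
  Visit J.
At D: go right to H.
  At H: go left to K.
    At K: go left to G.
      At G: no left child.
      At G: go right to T.
        At T: no left child.
        At T: go right to F.
          F is a leaf — visit F.
        Visit T.
      Visit G.
    At K: no right child.
    Visit K.
  At H: go right to B.
    At B: no left child.
    At B: go right to S.
      S is a leaf — visit S.
    Visit B.
  Visit H.
Visit D.

W X J F T G K S B H D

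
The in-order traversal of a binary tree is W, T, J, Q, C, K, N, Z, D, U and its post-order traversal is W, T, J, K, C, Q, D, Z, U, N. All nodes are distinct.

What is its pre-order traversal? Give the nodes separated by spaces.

The last element of post-order is the root; it splits in-order into left and right subtrees.
Root N: left subtree has 6 nodes {W, T, J, Q, C, K}, right has 3 {Z, D, U}.
  Root Q: left subtree has 3 nodes {W, T, J}, right has 2 {C, K}.
    Root J: left subtree has 2 nodes {W, T}, right has 0 { }.
      Root T: left subtree has 1 node {W}, right has 0 { }.
    Root C: left subtree has 0 nodes { }, right has 1 {K}.
  Root U: left subtree has 2 nodes {Z, D}, right has 0 { }.
    Root Z: left subtree has 0 nodes { }, right has 1 {D}.

N Q J T W C K U Z D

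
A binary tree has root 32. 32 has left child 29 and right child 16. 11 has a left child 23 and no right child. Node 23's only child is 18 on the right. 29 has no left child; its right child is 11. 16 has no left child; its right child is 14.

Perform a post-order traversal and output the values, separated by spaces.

Post-order visits the left subtree, then the right subtree, then the node.
At 32: go left to 29.
  At 29: no left child.
  At 29: go right to 11.
    At 11: go left to 23.
      At 23: no left child.
      At 23: go right to 18.
        18 is a leaf — visit 18.
      Visit 23.
    At 11: no right child.
    Visit 11.
  Visit 29.
At 32: go right to 16.
  At 16: no left child.
  At 16: go right to 14.
    14 is a leaf — visit 14.
  Visit 16.
Visit 32.

18 23 11 29 14 16 32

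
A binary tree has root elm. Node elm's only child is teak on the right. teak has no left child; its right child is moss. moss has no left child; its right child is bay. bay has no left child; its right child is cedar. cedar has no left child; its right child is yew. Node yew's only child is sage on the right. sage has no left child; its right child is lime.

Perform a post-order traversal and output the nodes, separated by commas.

lime, sage, yew, cedar, bay, moss, teak, elm

Post-order visits the left subtree, then the right subtree, then the node.
At elm: no left child.
At elm: go right to teak.
  At teak: no left child.
  At teak: go right to moss.
    At moss: no left child.
    At moss: go right to bay.
      At bay: no left child.
      At bay: go right to cedar.
        At cedar: no left child.
        At cedar: go right to yew.
          At yew: no left child.
          At yew: go right to sage.
            At sage: no left child.
            At sage: go right to lime.
              lime is a leaf — visit lime.
            Visit sage.
          Visit yew.
        Visit cedar.
      Visit bay.
    Visit moss.
  Visit teak.
Visit elm.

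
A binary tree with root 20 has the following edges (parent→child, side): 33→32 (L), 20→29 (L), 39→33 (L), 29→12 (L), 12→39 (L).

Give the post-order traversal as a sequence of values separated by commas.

32, 33, 39, 12, 29, 20

Post-order visits the left subtree, then the right subtree, then the node.
At 20: go left to 29.
  At 29: go left to 12.
    At 12: go left to 39.
      At 39: go left to 33.
        At 33: go left to 32.
          32 is a leaf — visit 32.
        At 33: no right child.
        Visit 33.
      At 39: no right child.
      Visit 39.
    At 12: no right child.
    Visit 12.
  At 29: no right child.
  Visit 29.
At 20: no right child.
Visit 20.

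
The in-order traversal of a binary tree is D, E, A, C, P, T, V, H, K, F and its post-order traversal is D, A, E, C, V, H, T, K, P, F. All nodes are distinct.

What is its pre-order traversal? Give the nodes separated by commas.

F, P, C, E, D, A, K, T, H, V

The last element of post-order is the root; it splits in-order into left and right subtrees.
Root F: left subtree has 9 nodes {D, E, A, C, P, T, V, H, K}, right has 0 { }.
  Root P: left subtree has 4 nodes {D, E, A, C}, right has 4 {T, V, H, K}.
    Root C: left subtree has 3 nodes {D, E, A}, right has 0 { }.
      Root E: left subtree has 1 node {D}, right has 1 {A}.
    Root K: left subtree has 3 nodes {T, V, H}, right has 0 { }.
      Root T: left subtree has 0 nodes { }, right has 2 {V, H}.
        Root H: left subtree has 1 node {V}, right has 0 { }.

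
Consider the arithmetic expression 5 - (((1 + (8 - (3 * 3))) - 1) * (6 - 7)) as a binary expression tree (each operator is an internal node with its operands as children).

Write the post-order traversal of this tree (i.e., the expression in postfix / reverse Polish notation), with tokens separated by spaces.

5 1 8 3 3 * - + 1 - 6 7 - * -

Post-order on an expression tree gives postfix notation: for each operator, emit left operand, right operand, then the operator.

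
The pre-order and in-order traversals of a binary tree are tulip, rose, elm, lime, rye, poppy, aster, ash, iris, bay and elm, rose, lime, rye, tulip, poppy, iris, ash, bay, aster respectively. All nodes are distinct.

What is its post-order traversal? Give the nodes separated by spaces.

The first element of pre-order is the root; it splits in-order into left and right subtrees.
Root tulip: left subtree has 4 nodes {elm, rose, lime, rye}, right has 5 {poppy, iris, ash, bay, aster}.
  Root rose: left subtree has 1 node {elm}, right has 2 {lime, rye}.
    Root lime: left subtree has 0 nodes { }, right has 1 {rye}.
  Root poppy: left subtree has 0 nodes { }, right has 4 {iris, ash, bay, aster}.
    Root aster: left subtree has 3 nodes {iris, ash, bay}, right has 0 { }.
      Root ash: left subtree has 1 node {iris}, right has 1 {bay}.

elm rye lime rose iris bay ash aster poppy tulip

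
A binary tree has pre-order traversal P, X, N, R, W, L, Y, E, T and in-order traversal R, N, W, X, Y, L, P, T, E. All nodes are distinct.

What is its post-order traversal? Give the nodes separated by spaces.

The first element of pre-order is the root; it splits in-order into left and right subtrees.
Root P: left subtree has 6 nodes {R, N, W, X, Y, L}, right has 2 {T, E}.
  Root X: left subtree has 3 nodes {R, N, W}, right has 2 {Y, L}.
    Root N: left subtree has 1 node {R}, right has 1 {W}.
    Root L: left subtree has 1 node {Y}, right has 0 { }.
  Root E: left subtree has 1 node {T}, right has 0 { }.

R W N Y L X T E P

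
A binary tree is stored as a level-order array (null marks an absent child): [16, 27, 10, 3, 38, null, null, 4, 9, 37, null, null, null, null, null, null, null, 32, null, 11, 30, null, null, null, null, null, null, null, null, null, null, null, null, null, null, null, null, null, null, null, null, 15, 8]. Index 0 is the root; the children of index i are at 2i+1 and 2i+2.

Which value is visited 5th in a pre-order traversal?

9

Pre-order visits the node, then its left subtree, then its right subtree.
Visit 16.
At 16: go left to 27.
  Visit 27.
  At 27: go left to 3.
    Visit 3.
    At 3: go left to 4.
      4 is a leaf — visit 4.
    At 3: go right to 9.
      Visit 9.
      At 9: go left to 32.
        32 is a leaf — visit 32.
      At 9: no right child.
  At 27: go right to 38.
    Visit 38.
    At 38: go left to 37.
      Visit 37.
      At 37: go left to 11.
        11 is a leaf — visit 11.
      At 37: go right to 30.
        Visit 30.
        At 30: go left to 15.
          15 is a leaf — visit 15.
        At 30: go right to 8.
          8 is a leaf — visit 8.
    At 38: no right child.
At 16: go right to 10.
  10 is a leaf — visit 10.
Full pre-order sequence: 16, 27, 3, 4, 9, 32, 38, 37, 11, 30, 15, 8, 10.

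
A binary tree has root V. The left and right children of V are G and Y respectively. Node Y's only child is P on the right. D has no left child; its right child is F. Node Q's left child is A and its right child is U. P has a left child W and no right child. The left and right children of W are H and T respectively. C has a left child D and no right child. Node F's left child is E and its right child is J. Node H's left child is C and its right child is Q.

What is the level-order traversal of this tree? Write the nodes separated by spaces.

Level-order visits nodes level by level from the root, left to right within each level.
Level 0: V
Level 1: G, Y
Level 2: P
Level 3: W
Level 4: H, T
Level 5: C, Q
Level 6: D, A, U
Level 7: F
Level 8: E, J

V G Y P W H T C Q D A U F E J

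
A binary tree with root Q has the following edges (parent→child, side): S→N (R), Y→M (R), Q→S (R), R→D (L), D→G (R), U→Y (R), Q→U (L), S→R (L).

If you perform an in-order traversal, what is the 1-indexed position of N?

9

In-order visits the left subtree, then the node, then the right subtree.
At Q: go left to U.
  At U: no left child.
  Visit U.
  At U: go right to Y.
    At Y: no left child.
    Visit Y.
    At Y: go right to M.
      M is a leaf — visit M.
Visit Q.
At Q: go right to S.
  At S: go left to R.
    At R: go left to D.
      At D: no left child.
      Visit D.
      At D: go right to G.
        G is a leaf — visit G.
    Visit R.
    At R: no right child.
  Visit S.
  At S: go right to N.
    N is a leaf — visit N.
Full in-order sequence: U, Y, M, Q, D, G, R, S, N.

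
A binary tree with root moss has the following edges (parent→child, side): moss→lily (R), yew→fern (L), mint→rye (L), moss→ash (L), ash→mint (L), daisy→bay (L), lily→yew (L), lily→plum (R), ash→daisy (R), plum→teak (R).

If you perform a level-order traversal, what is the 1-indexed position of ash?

2

Level-order visits nodes level by level from the root, left to right within each level.
Level 0: moss
Level 1: ash, lily
Level 2: mint, daisy, yew, plum
Level 3: rye, bay, fern, teak
Full level-order sequence: moss, ash, lily, mint, daisy, yew, plum, rye, bay, fern, teak.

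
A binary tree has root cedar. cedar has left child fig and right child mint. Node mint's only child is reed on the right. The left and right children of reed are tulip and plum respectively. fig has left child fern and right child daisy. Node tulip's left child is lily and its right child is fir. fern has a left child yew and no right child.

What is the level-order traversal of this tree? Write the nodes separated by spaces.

Level-order visits nodes level by level from the root, left to right within each level.
Level 0: cedar
Level 1: fig, mint
Level 2: fern, daisy, reed
Level 3: yew, tulip, plum
Level 4: lily, fir

cedar fig mint fern daisy reed yew tulip plum lily fir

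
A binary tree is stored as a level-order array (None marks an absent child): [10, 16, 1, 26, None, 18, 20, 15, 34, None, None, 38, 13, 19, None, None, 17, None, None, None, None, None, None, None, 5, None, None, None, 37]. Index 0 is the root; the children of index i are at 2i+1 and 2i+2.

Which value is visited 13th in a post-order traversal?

Post-order visits the left subtree, then the right subtree, then the node.
At 10: go left to 16.
  At 16: go left to 26.
    At 26: go left to 15.
      At 15: no left child.
      At 15: go right to 17.
        17 is a leaf — visit 17.
      Visit 15.
    At 26: go right to 34.
      34 is a leaf — visit 34.
    Visit 26.
  At 16: no right child.
  Visit 16.
At 10: go right to 1.
  At 1: go left to 18.
    At 18: go left to 38.
      At 38: no left child.
      At 38: go right to 5.
        5 is a leaf — visit 5.
      Visit 38.
    At 18: go right to 13.
      13 is a leaf — visit 13.
    Visit 18.
  At 1: go right to 20.
    At 20: go left to 19.
      At 19: no left child.
      At 19: go right to 37.
        37 is a leaf — visit 37.
      Visit 19.
    At 20: no right child.
    Visit 20.
  Visit 1.
Visit 10.
Full post-order sequence: 17, 15, 34, 26, 16, 5, 38, 13, 18, 37, 19, 20, 1, 10.

1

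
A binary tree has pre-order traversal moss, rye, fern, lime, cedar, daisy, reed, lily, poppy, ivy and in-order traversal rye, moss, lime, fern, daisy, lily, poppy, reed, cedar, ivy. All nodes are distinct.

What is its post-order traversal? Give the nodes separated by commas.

rye, lime, poppy, lily, reed, daisy, ivy, cedar, fern, moss

The first element of pre-order is the root; it splits in-order into left and right subtrees.
Root moss: left subtree has 1 node {rye}, right has 8 {lime, fern, daisy, lily, poppy, reed, cedar, ivy}.
  Root fern: left subtree has 1 node {lime}, right has 6 {daisy, lily, poppy, reed, cedar, ivy}.
    Root cedar: left subtree has 4 nodes {daisy, lily, poppy, reed}, right has 1 {ivy}.
      Root daisy: left subtree has 0 nodes { }, right has 3 {lily, poppy, reed}.
        Root reed: left subtree has 2 nodes {lily, poppy}, right has 0 { }.
          Root lily: left subtree has 0 nodes { }, right has 1 {poppy}.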